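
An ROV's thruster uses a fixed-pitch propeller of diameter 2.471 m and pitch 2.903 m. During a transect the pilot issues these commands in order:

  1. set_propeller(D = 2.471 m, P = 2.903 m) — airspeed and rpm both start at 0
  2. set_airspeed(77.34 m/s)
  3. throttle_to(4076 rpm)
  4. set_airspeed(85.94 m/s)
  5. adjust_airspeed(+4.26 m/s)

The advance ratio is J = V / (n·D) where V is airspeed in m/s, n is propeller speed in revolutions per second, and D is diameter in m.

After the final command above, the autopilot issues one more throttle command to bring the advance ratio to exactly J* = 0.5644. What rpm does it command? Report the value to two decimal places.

set_propeller: D = 2.471 m, P = 2.903 m (p = P/D = 1.174828); state ← (V=0, rpm=0)
set_airspeed(77.34): V ← 77.34 m/s
throttle_to(4076): rpm ← 4076
set_airspeed(85.94): V ← 85.94 m/s
adjust_airspeed(+4.26): V ← 85.94 +4.26 = 90.2 m/s
final state: V = 90.2 m/s, rpm = 4076 → n = rpm/60 = 67.933333 rev/s
target J* = 0.5644; solve J* = V/(n·D) for n: n = V/(J*·D) = 90.2/(0.5644 × 2.471) = 64.676541 rev/s
rpm = 60·n = 3880.592477

rpm = 3880.59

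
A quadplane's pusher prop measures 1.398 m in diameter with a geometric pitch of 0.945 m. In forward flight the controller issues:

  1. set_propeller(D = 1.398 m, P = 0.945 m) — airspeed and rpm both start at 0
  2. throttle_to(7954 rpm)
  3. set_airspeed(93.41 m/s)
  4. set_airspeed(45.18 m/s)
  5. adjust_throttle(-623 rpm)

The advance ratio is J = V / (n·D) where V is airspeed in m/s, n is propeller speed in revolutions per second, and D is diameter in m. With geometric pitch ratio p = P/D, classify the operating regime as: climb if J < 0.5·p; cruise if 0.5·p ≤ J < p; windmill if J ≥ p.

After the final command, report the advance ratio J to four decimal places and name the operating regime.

set_propeller: D = 1.398 m, P = 0.945 m (p = P/D = 0.675966); state ← (V=0, rpm=0)
throttle_to(7954): rpm ← 7954
set_airspeed(93.41): V ← 93.41 m/s
set_airspeed(45.18): V ← 45.18 m/s
adjust_throttle(-623): rpm ← 7954 -623 = 7331
final state: V = 45.18 m/s, rpm = 7331 → n = rpm/60 = 122.183333 rev/s
J = V / (n·D) = 45.18 / (122.183333 × 1.398) = 0.264501
regime bands: climb J<0.3380 | cruise [0.3380, 0.6760) | windmill J≥0.6760
J = 0.2645 → climb

J = 0.2645, regime = climb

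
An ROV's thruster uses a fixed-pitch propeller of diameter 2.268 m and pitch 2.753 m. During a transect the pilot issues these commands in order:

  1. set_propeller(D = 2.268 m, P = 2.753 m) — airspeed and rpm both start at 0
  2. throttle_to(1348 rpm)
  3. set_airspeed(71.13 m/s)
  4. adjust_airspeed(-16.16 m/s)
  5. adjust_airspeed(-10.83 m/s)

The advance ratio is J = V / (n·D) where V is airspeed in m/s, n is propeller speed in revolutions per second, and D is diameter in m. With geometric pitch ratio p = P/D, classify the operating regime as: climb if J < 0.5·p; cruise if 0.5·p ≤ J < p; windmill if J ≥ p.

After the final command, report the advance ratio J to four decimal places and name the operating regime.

set_propeller: D = 2.268 m, P = 2.753 m (p = P/D = 1.213845); state ← (V=0, rpm=0)
throttle_to(1348): rpm ← 1348
set_airspeed(71.13): V ← 71.13 m/s
adjust_airspeed(-16.16): V ← 71.13 -16.16 = 54.97 m/s
adjust_airspeed(-10.83): V ← 54.97 -10.83 = 44.14 m/s
final state: V = 44.14 m/s, rpm = 1348 → n = rpm/60 = 22.466667 rev/s
J = V / (n·D) = 44.14 / (22.466667 × 2.268) = 0.866265
regime bands: climb J<0.6069 | cruise [0.6069, 1.2138) | windmill J≥1.2138
J = 0.8663 → cruise

J = 0.8663, regime = cruise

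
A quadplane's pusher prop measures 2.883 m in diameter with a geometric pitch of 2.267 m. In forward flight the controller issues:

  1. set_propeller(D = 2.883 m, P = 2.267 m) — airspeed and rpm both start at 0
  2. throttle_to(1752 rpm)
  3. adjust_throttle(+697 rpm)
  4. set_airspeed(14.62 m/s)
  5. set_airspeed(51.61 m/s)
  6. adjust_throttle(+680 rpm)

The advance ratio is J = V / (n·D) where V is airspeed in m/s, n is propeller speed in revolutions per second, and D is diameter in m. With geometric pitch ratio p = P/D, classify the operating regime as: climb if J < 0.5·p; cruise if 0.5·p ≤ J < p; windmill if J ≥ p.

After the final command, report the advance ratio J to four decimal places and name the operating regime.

set_propeller: D = 2.883 m, P = 2.267 m (p = P/D = 0.786334); state ← (V=0, rpm=0)
throttle_to(1752): rpm ← 1752
adjust_throttle(+697): rpm ← 1752 +697 = 2449
set_airspeed(14.62): V ← 14.62 m/s
set_airspeed(51.61): V ← 51.61 m/s
adjust_throttle(+680): rpm ← 2449 +680 = 3129
final state: V = 51.61 m/s, rpm = 3129 → n = rpm/60 = 52.150000 rev/s
J = V / (n·D) = 51.61 / (52.150000 × 2.883) = 0.343269
regime bands: climb J<0.3932 | cruise [0.3932, 0.7863) | windmill J≥0.7863
J = 0.3433 → climb

J = 0.3433, regime = climb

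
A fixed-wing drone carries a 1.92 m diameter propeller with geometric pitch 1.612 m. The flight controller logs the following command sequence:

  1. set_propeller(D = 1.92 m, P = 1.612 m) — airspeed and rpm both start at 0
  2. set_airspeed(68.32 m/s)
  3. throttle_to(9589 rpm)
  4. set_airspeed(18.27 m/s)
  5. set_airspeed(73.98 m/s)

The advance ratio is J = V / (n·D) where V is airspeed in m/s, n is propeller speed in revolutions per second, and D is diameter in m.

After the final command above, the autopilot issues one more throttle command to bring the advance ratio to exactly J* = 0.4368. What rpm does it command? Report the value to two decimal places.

set_propeller: D = 1.92 m, P = 1.612 m (p = P/D = 0.839583); state ← (V=0, rpm=0)
set_airspeed(68.32): V ← 68.32 m/s
throttle_to(9589): rpm ← 9589
set_airspeed(18.27): V ← 18.27 m/s
set_airspeed(73.98): V ← 73.98 m/s
final state: V = 73.98 m/s, rpm = 9589 → n = rpm/60 = 159.816667 rev/s
target J* = 0.4368; solve J* = V/(n·D) for n: n = V/(J*·D) = 73.98/(0.4368 × 1.92) = 88.212569 rev/s
rpm = 60·n = 5292.754121

rpm = 5292.75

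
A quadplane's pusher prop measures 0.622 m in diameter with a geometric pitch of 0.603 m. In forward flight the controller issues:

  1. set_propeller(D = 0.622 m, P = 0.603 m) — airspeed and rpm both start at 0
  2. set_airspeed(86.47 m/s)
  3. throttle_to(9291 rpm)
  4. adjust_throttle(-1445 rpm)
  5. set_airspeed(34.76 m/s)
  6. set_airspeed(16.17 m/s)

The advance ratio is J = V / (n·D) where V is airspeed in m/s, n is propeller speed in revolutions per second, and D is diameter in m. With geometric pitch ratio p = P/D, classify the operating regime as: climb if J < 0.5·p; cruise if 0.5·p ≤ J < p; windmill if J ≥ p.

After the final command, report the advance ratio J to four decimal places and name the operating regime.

set_propeller: D = 0.622 m, P = 0.603 m (p = P/D = 0.969453); state ← (V=0, rpm=0)
set_airspeed(86.47): V ← 86.47 m/s
throttle_to(9291): rpm ← 9291
adjust_throttle(-1445): rpm ← 9291 -1445 = 7846
set_airspeed(34.76): V ← 34.76 m/s
set_airspeed(16.17): V ← 16.17 m/s
final state: V = 16.17 m/s, rpm = 7846 → n = rpm/60 = 130.766667 rev/s
J = V / (n·D) = 16.17 / (130.766667 × 0.622) = 0.198803
regime bands: climb J<0.4847 | cruise [0.4847, 0.9695) | windmill J≥0.9695
J = 0.1988 → climb

J = 0.1988, regime = climb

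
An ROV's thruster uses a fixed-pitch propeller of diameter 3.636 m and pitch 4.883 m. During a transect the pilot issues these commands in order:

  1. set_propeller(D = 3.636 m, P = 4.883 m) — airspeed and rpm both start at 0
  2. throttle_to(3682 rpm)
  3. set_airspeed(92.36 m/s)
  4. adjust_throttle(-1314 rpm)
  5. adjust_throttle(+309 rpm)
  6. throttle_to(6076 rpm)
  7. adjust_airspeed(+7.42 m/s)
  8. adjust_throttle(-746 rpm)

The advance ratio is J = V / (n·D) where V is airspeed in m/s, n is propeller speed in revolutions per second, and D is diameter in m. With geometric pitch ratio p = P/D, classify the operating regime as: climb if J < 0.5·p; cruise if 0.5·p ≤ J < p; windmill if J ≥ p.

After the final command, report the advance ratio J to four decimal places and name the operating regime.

set_propeller: D = 3.636 m, P = 4.883 m (p = P/D = 1.342959); state ← (V=0, rpm=0)
throttle_to(3682): rpm ← 3682
set_airspeed(92.36): V ← 92.36 m/s
adjust_throttle(-1314): rpm ← 3682 -1314 = 2368
adjust_throttle(+309): rpm ← 2368 +309 = 2677
throttle_to(6076): rpm ← 6076
adjust_airspeed(+7.42): V ← 92.36 +7.42 = 99.78 m/s
adjust_throttle(-746): rpm ← 6076 -746 = 5330
final state: V = 99.78 m/s, rpm = 5330 → n = rpm/60 = 88.833333 rev/s
J = V / (n·D) = 99.78 / (88.833333 × 3.636) = 0.308918
regime bands: climb J<0.6715 | cruise [0.6715, 1.3430) | windmill J≥1.3430
J = 0.3089 → climb

J = 0.3089, regime = climb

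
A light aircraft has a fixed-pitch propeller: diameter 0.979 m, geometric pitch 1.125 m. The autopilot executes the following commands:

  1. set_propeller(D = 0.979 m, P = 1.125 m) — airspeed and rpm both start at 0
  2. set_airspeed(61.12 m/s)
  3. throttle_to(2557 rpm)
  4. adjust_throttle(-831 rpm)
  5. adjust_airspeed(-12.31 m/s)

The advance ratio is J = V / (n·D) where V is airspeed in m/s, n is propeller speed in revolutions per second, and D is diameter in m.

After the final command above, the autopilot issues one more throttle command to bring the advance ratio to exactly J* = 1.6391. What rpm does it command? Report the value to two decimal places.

rpm = 1825.04

set_propeller: D = 0.979 m, P = 1.125 m (p = P/D = 1.149132); state ← (V=0, rpm=0)
set_airspeed(61.12): V ← 61.12 m/s
throttle_to(2557): rpm ← 2557
adjust_throttle(-831): rpm ← 2557 -831 = 1726
adjust_airspeed(-12.31): V ← 61.12 -12.31 = 48.81 m/s
final state: V = 48.81 m/s, rpm = 1726 → n = rpm/60 = 28.766667 rev/s
target J* = 1.6391; solve J* = V/(n·D) for n: n = V/(J*·D) = 48.81/(1.6391 × 0.979) = 30.417300 rev/s
rpm = 60·n = 1825.038019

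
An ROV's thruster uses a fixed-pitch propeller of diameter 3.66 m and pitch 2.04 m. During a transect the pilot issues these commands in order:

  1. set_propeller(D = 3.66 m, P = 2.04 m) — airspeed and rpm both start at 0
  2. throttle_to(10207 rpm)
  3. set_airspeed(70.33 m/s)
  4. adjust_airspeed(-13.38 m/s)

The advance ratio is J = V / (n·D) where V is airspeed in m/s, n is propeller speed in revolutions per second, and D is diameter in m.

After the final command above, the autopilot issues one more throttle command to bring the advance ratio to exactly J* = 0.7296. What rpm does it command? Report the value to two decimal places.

set_propeller: D = 3.66 m, P = 2.04 m (p = P/D = 0.557377); state ← (V=0, rpm=0)
throttle_to(10207): rpm ← 10207
set_airspeed(70.33): V ← 70.33 m/s
adjust_airspeed(-13.38): V ← 70.33 -13.38 = 56.95 m/s
final state: V = 56.95 m/s, rpm = 10207 → n = rpm/60 = 170.116667 rev/s
target J* = 0.7296; solve J* = V/(n·D) for n: n = V/(J*·D) = 56.95/(0.7296 × 3.66) = 21.326904 rev/s
rpm = 60·n = 1279.614251

rpm = 1279.61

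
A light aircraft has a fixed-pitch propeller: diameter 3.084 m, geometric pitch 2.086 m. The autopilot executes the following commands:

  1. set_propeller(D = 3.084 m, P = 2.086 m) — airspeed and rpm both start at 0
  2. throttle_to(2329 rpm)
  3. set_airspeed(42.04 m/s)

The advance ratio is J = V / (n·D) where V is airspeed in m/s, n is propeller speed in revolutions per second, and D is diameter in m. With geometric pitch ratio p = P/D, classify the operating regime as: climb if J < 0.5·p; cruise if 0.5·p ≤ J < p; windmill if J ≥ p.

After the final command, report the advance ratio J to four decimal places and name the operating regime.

J = 0.3512, regime = cruise

set_propeller: D = 3.084 m, P = 2.086 m (p = P/D = 0.676394); state ← (V=0, rpm=0)
throttle_to(2329): rpm ← 2329
set_airspeed(42.04): V ← 42.04 m/s
final state: V = 42.04 m/s, rpm = 2329 → n = rpm/60 = 38.816667 rev/s
J = V / (n·D) = 42.04 / (38.816667 × 3.084) = 0.351180
regime bands: climb J<0.3382 | cruise [0.3382, 0.6764) | windmill J≥0.6764
J = 0.3512 → cruise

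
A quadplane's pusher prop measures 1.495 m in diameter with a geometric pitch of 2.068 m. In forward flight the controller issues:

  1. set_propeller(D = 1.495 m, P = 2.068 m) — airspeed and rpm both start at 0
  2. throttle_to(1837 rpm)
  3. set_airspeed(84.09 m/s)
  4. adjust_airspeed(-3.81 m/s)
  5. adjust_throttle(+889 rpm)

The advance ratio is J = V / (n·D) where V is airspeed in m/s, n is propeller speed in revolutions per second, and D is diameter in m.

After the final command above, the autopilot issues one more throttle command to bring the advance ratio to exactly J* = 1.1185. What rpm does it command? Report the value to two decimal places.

set_propeller: D = 1.495 m, P = 2.068 m (p = P/D = 1.383278); state ← (V=0, rpm=0)
throttle_to(1837): rpm ← 1837
set_airspeed(84.09): V ← 84.09 m/s
adjust_airspeed(-3.81): V ← 84.09 -3.81 = 80.28 m/s
adjust_throttle(+889): rpm ← 1837 +889 = 2726
final state: V = 80.28 m/s, rpm = 2726 → n = rpm/60 = 45.433333 rev/s
target J* = 1.1185; solve J* = V/(n·D) for n: n = V/(J*·D) = 80.28/(1.1185 × 1.495) = 48.009832 rev/s
rpm = 60·n = 2880.589897

rpm = 2880.59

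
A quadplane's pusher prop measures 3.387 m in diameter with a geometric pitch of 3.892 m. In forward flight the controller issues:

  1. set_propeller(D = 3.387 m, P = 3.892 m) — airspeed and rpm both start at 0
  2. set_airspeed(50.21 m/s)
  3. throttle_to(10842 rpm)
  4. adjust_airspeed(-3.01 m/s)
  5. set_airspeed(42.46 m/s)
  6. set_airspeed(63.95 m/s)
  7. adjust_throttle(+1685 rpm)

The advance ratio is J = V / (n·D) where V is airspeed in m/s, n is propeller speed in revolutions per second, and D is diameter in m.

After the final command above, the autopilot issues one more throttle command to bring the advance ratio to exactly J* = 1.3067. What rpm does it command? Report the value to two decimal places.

rpm = 866.96

set_propeller: D = 3.387 m, P = 3.892 m (p = P/D = 1.149099); state ← (V=0, rpm=0)
set_airspeed(50.21): V ← 50.21 m/s
throttle_to(10842): rpm ← 10842
adjust_airspeed(-3.01): V ← 50.21 -3.01 = 47.2 m/s
set_airspeed(42.46): V ← 42.46 m/s
set_airspeed(63.95): V ← 63.95 m/s
adjust_throttle(+1685): rpm ← 10842 +1685 = 12527
final state: V = 63.95 m/s, rpm = 12527 → n = rpm/60 = 208.783333 rev/s
target J* = 1.3067; solve J* = V/(n·D) for n: n = V/(J*·D) = 63.95/(1.3067 × 3.387) = 14.449388 rev/s
rpm = 60·n = 866.963296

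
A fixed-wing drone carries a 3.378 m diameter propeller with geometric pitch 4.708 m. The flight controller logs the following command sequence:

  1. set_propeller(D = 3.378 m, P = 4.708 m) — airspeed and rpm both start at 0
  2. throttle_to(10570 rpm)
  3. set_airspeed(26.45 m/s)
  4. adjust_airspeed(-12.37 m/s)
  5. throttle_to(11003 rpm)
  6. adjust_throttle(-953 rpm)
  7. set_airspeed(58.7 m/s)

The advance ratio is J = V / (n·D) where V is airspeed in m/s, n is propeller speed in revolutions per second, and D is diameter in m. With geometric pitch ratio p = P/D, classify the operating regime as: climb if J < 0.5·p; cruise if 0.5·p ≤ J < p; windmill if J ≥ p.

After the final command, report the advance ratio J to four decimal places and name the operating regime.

set_propeller: D = 3.378 m, P = 4.708 m (p = P/D = 1.393724); state ← (V=0, rpm=0)
throttle_to(10570): rpm ← 10570
set_airspeed(26.45): V ← 26.45 m/s
adjust_airspeed(-12.37): V ← 26.45 -12.37 = 14.08 m/s
throttle_to(11003): rpm ← 11003
adjust_throttle(-953): rpm ← 11003 -953 = 10050
set_airspeed(58.7): V ← 58.7 m/s
final state: V = 58.7 m/s, rpm = 10050 → n = rpm/60 = 167.500000 rev/s
J = V / (n·D) = 58.7 / (167.500000 × 3.378) = 0.103744
regime bands: climb J<0.6969 | cruise [0.6969, 1.3937) | windmill J≥1.3937
J = 0.1037 → climb

J = 0.1037, regime = climb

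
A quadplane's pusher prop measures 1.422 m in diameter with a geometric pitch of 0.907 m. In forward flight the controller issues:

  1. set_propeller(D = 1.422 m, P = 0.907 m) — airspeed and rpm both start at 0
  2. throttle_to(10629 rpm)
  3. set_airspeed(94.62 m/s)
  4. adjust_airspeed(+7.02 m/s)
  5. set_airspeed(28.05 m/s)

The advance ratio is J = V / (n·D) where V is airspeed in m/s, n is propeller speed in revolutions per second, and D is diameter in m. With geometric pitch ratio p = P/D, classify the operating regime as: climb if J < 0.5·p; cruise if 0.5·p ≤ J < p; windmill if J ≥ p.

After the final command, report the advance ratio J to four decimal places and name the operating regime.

set_propeller: D = 1.422 m, P = 0.907 m (p = P/D = 0.637834); state ← (V=0, rpm=0)
throttle_to(10629): rpm ← 10629
set_airspeed(94.62): V ← 94.62 m/s
adjust_airspeed(+7.02): V ← 94.62 +7.02 = 101.64 m/s
set_airspeed(28.05): V ← 28.05 m/s
final state: V = 28.05 m/s, rpm = 10629 → n = rpm/60 = 177.150000 rev/s
J = V / (n·D) = 28.05 / (177.150000 × 1.422) = 0.111350
regime bands: climb J<0.3189 | cruise [0.3189, 0.6378) | windmill J≥0.6378
J = 0.1114 → climb

J = 0.1114, regime = climb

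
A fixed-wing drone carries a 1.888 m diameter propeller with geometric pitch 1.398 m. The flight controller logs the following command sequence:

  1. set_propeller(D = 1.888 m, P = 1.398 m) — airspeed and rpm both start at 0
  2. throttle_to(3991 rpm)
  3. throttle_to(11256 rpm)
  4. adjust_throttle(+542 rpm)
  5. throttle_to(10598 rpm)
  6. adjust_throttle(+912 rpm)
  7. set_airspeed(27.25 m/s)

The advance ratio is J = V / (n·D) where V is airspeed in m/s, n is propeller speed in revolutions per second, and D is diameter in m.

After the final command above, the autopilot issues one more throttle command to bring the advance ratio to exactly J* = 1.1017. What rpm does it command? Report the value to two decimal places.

rpm = 786.05

set_propeller: D = 1.888 m, P = 1.398 m (p = P/D = 0.740466); state ← (V=0, rpm=0)
throttle_to(3991): rpm ← 3991
throttle_to(11256): rpm ← 11256
adjust_throttle(+542): rpm ← 11256 +542 = 11798
throttle_to(10598): rpm ← 10598
adjust_throttle(+912): rpm ← 10598 +912 = 11510
set_airspeed(27.25): V ← 27.25 m/s
final state: V = 27.25 m/s, rpm = 11510 → n = rpm/60 = 191.833333 rev/s
target J* = 1.1017; solve J* = V/(n·D) for n: n = V/(J*·D) = 27.25/(1.1017 × 1.888) = 13.100901 rev/s
rpm = 60·n = 786.054064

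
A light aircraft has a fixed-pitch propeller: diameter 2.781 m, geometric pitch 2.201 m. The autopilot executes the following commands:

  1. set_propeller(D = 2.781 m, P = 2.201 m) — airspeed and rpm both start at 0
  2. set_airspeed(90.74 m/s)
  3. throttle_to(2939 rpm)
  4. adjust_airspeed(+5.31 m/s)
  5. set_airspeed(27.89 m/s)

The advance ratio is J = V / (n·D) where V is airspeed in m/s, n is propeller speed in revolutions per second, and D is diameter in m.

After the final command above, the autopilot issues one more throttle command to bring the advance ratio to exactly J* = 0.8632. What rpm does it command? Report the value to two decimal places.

rpm = 697.09

set_propeller: D = 2.781 m, P = 2.201 m (p = P/D = 0.791442); state ← (V=0, rpm=0)
set_airspeed(90.74): V ← 90.74 m/s
throttle_to(2939): rpm ← 2939
adjust_airspeed(+5.31): V ← 90.74 +5.31 = 96.05 m/s
set_airspeed(27.89): V ← 27.89 m/s
final state: V = 27.89 m/s, rpm = 2939 → n = rpm/60 = 48.983333 rev/s
target J* = 0.8632; solve J* = V/(n·D) for n: n = V/(J*·D) = 27.89/(0.8632 × 2.781) = 11.618126 rev/s
rpm = 60·n = 697.087579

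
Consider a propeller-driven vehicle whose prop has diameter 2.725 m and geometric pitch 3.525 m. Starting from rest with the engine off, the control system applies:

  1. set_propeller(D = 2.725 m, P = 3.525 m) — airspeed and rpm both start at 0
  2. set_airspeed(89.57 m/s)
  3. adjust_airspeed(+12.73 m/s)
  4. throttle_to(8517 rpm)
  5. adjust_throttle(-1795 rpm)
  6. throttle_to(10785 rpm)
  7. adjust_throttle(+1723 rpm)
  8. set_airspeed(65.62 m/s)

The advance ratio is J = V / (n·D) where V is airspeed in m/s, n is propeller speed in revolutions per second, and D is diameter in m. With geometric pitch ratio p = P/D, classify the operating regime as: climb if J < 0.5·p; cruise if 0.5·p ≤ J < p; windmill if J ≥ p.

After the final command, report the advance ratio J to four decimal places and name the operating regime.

J = 0.1155, regime = climb

set_propeller: D = 2.725 m, P = 3.525 m (p = P/D = 1.293578); state ← (V=0, rpm=0)
set_airspeed(89.57): V ← 89.57 m/s
adjust_airspeed(+12.73): V ← 89.57 +12.73 = 102.3 m/s
throttle_to(8517): rpm ← 8517
adjust_throttle(-1795): rpm ← 8517 -1795 = 6722
throttle_to(10785): rpm ← 10785
adjust_throttle(+1723): rpm ← 10785 +1723 = 12508
set_airspeed(65.62): V ← 65.62 m/s
final state: V = 65.62 m/s, rpm = 12508 → n = rpm/60 = 208.466667 rev/s
J = V / (n·D) = 65.62 / (208.466667 × 2.725) = 0.115514
regime bands: climb J<0.6468 | cruise [0.6468, 1.2936) | windmill J≥1.2936
J = 0.1155 → climb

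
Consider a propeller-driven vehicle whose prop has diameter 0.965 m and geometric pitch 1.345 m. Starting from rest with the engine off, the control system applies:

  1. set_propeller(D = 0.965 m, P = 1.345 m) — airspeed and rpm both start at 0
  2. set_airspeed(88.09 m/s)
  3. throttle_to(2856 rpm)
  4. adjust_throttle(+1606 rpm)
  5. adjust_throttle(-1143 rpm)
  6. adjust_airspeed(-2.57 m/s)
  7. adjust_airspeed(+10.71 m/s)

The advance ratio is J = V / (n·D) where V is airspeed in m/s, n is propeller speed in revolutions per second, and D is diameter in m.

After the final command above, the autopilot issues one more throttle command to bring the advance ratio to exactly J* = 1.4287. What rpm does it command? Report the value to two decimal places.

set_propeller: D = 0.965 m, P = 1.345 m (p = P/D = 1.393782); state ← (V=0, rpm=0)
set_airspeed(88.09): V ← 88.09 m/s
throttle_to(2856): rpm ← 2856
adjust_throttle(+1606): rpm ← 2856 +1606 = 4462
adjust_throttle(-1143): rpm ← 4462 -1143 = 3319
adjust_airspeed(-2.57): V ← 88.09 -2.57 = 85.52 m/s
adjust_airspeed(+10.71): V ← 85.52 +10.71 = 96.23 m/s
final state: V = 96.23 m/s, rpm = 3319 → n = rpm/60 = 55.316667 rev/s
target J* = 1.4287; solve J* = V/(n·D) for n: n = V/(J*·D) = 96.23/(1.4287 × 0.965) = 69.797863 rev/s
rpm = 60·n = 4187.871796

rpm = 4187.87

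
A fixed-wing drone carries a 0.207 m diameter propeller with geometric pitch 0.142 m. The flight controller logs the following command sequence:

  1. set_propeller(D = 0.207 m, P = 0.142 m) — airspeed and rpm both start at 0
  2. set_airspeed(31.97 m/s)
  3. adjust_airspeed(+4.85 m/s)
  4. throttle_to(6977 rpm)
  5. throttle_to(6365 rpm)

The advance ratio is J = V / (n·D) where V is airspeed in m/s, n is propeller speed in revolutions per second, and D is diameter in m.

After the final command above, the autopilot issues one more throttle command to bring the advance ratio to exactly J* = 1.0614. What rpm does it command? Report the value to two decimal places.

set_propeller: D = 0.207 m, P = 0.142 m (p = P/D = 0.685990); state ← (V=0, rpm=0)
set_airspeed(31.97): V ← 31.97 m/s
adjust_airspeed(+4.85): V ← 31.97 +4.85 = 36.82 m/s
throttle_to(6977): rpm ← 6977
throttle_to(6365): rpm ← 6365
final state: V = 36.82 m/s, rpm = 6365 → n = rpm/60 = 106.083333 rev/s
target J* = 1.0614; solve J* = V/(n·D) for n: n = V/(J*·D) = 36.82/(1.0614 × 0.207) = 167.584696 rev/s
rpm = 60·n = 10055.081749

rpm = 10055.08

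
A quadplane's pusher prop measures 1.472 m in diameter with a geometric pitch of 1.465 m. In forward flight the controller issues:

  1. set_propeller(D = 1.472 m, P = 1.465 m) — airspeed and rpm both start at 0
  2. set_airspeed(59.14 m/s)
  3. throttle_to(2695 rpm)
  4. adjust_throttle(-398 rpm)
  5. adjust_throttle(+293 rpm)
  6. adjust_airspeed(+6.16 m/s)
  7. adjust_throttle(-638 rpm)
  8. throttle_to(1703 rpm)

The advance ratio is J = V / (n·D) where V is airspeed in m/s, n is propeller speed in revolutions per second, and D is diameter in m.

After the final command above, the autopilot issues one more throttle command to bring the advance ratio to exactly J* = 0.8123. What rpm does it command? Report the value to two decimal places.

set_propeller: D = 1.472 m, P = 1.465 m (p = P/D = 0.995245); state ← (V=0, rpm=0)
set_airspeed(59.14): V ← 59.14 m/s
throttle_to(2695): rpm ← 2695
adjust_throttle(-398): rpm ← 2695 -398 = 2297
adjust_throttle(+293): rpm ← 2297 +293 = 2590
adjust_airspeed(+6.16): V ← 59.14 +6.16 = 65.3 m/s
adjust_throttle(-638): rpm ← 2590 -638 = 1952
throttle_to(1703): rpm ← 1703
final state: V = 65.3 m/s, rpm = 1703 → n = rpm/60 = 28.383333 rev/s
target J* = 0.8123; solve J* = V/(n·D) for n: n = V/(J*·D) = 65.3/(0.8123 × 1.472) = 54.612105 rev/s
rpm = 60·n = 3276.726311

rpm = 3276.73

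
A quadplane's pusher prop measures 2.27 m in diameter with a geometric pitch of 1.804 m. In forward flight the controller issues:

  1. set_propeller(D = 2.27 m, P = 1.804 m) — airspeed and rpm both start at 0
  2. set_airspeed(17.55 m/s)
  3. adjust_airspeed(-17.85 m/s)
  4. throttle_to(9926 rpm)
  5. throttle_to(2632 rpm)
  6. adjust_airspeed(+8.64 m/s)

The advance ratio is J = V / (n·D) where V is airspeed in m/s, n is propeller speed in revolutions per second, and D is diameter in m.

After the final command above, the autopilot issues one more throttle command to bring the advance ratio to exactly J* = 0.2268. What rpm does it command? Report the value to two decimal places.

rpm = 971.96

set_propeller: D = 2.27 m, P = 1.804 m (p = P/D = 0.794714); state ← (V=0, rpm=0)
set_airspeed(17.55): V ← 17.55 m/s
adjust_airspeed(-17.85): V ← 17.55 -17.85 = -0.3 m/s
throttle_to(9926): rpm ← 9926
throttle_to(2632): rpm ← 2632
adjust_airspeed(+8.64): V ← -0.3 +8.64 = 8.34 m/s
final state: V = 8.34 m/s, rpm = 2632 → n = rpm/60 = 43.866667 rev/s
target J* = 0.2268; solve J* = V/(n·D) for n: n = V/(J*·D) = 8.34/(0.2268 × 2.27) = 16.199333 rev/s
rpm = 60·n = 971.960003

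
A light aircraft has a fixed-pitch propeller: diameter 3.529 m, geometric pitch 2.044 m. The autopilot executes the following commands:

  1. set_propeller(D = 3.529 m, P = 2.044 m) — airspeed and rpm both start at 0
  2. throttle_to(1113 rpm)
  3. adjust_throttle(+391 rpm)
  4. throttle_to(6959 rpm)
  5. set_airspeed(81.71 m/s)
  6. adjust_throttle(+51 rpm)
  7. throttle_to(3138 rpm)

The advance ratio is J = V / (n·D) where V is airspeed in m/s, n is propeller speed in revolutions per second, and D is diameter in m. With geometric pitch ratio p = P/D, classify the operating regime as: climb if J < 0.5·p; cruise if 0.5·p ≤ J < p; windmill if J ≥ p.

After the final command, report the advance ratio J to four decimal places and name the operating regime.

J = 0.4427, regime = cruise

set_propeller: D = 3.529 m, P = 2.044 m (p = P/D = 0.579201); state ← (V=0, rpm=0)
throttle_to(1113): rpm ← 1113
adjust_throttle(+391): rpm ← 1113 +391 = 1504
throttle_to(6959): rpm ← 6959
set_airspeed(81.71): V ← 81.71 m/s
adjust_throttle(+51): rpm ← 6959 +51 = 7010
throttle_to(3138): rpm ← 3138
final state: V = 81.71 m/s, rpm = 3138 → n = rpm/60 = 52.300000 rev/s
J = V / (n·D) = 81.71 / (52.300000 × 3.529) = 0.442713
regime bands: climb J<0.2896 | cruise [0.2896, 0.5792) | windmill J≥0.5792
J = 0.4427 → cruise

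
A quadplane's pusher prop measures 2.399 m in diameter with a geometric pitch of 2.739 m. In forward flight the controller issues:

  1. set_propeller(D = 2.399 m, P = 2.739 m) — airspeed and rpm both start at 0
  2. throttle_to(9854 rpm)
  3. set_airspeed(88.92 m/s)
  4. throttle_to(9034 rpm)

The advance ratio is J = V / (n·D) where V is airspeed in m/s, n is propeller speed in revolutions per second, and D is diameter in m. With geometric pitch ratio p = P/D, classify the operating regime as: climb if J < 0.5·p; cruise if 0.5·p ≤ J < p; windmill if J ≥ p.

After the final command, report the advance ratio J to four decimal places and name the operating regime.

set_propeller: D = 2.399 m, P = 2.739 m (p = P/D = 1.141726); state ← (V=0, rpm=0)
throttle_to(9854): rpm ← 9854
set_airspeed(88.92): V ← 88.92 m/s
throttle_to(9034): rpm ← 9034
final state: V = 88.92 m/s, rpm = 9034 → n = rpm/60 = 150.566667 rev/s
J = V / (n·D) = 88.92 / (150.566667 × 2.399) = 0.246173
regime bands: climb J<0.5709 | cruise [0.5709, 1.1417) | windmill J≥1.1417
J = 0.2462 → climb

J = 0.2462, regime = climb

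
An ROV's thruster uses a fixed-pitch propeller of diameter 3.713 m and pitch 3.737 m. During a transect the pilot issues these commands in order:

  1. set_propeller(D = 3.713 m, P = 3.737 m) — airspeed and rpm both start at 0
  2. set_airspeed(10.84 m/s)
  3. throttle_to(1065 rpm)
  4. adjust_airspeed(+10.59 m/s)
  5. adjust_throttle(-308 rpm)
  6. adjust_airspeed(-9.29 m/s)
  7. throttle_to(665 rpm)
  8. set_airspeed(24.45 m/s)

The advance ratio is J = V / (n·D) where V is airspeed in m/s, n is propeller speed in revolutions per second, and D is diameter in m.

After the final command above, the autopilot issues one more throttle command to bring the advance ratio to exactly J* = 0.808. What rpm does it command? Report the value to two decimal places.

set_propeller: D = 3.713 m, P = 3.737 m (p = P/D = 1.006464); state ← (V=0, rpm=0)
set_airspeed(10.84): V ← 10.84 m/s
throttle_to(1065): rpm ← 1065
adjust_airspeed(+10.59): V ← 10.84 +10.59 = 21.43 m/s
adjust_throttle(-308): rpm ← 1065 -308 = 757
adjust_airspeed(-9.29): V ← 21.43 -9.29 = 12.14 m/s
throttle_to(665): rpm ← 665
set_airspeed(24.45): V ← 24.45 m/s
final state: V = 24.45 m/s, rpm = 665 → n = rpm/60 = 11.083333 rev/s
target J* = 0.808; solve J* = V/(n·D) for n: n = V/(J*·D) = 24.45/(0.808 × 3.713) = 8.149717 rev/s
rpm = 60·n = 488.983049

rpm = 488.98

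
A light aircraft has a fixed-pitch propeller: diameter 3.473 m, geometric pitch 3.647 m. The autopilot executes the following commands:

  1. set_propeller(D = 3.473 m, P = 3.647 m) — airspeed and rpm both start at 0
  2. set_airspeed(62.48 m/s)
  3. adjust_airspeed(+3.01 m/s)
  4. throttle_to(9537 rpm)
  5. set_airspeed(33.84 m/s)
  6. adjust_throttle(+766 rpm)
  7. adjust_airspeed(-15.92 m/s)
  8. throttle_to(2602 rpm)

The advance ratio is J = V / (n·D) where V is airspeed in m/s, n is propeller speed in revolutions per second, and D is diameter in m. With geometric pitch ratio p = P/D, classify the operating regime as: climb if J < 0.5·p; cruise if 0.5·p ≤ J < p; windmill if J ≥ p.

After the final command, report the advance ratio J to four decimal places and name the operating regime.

set_propeller: D = 3.473 m, P = 3.647 m (p = P/D = 1.050101); state ← (V=0, rpm=0)
set_airspeed(62.48): V ← 62.48 m/s
adjust_airspeed(+3.01): V ← 62.48 +3.01 = 65.49 m/s
throttle_to(9537): rpm ← 9537
set_airspeed(33.84): V ← 33.84 m/s
adjust_throttle(+766): rpm ← 9537 +766 = 10303
adjust_airspeed(-15.92): V ← 33.84 -15.92 = 17.92 m/s
throttle_to(2602): rpm ← 2602
final state: V = 17.92 m/s, rpm = 2602 → n = rpm/60 = 43.366667 rev/s
J = V / (n·D) = 17.92 / (43.366667 × 3.473) = 0.118981
regime bands: climb J<0.5251 | cruise [0.5251, 1.0501) | windmill J≥1.0501
J = 0.1190 → climb

J = 0.1190, regime = climb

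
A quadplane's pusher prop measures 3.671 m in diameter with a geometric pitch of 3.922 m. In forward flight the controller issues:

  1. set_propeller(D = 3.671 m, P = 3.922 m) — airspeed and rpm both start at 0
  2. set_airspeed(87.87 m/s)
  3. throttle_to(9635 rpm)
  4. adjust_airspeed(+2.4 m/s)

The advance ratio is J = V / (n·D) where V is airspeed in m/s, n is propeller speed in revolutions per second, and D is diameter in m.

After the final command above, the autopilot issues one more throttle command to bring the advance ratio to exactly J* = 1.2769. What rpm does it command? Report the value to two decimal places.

set_propeller: D = 3.671 m, P = 3.922 m (p = P/D = 1.068374); state ← (V=0, rpm=0)
set_airspeed(87.87): V ← 87.87 m/s
throttle_to(9635): rpm ← 9635
adjust_airspeed(+2.4): V ← 87.87 +2.4 = 90.27 m/s
final state: V = 90.27 m/s, rpm = 9635 → n = rpm/60 = 160.583333 rev/s
target J* = 1.2769; solve J* = V/(n·D) for n: n = V/(J*·D) = 90.27/(1.2769 × 3.671) = 19.257600 rev/s
rpm = 60·n = 1155.456025

rpm = 1155.46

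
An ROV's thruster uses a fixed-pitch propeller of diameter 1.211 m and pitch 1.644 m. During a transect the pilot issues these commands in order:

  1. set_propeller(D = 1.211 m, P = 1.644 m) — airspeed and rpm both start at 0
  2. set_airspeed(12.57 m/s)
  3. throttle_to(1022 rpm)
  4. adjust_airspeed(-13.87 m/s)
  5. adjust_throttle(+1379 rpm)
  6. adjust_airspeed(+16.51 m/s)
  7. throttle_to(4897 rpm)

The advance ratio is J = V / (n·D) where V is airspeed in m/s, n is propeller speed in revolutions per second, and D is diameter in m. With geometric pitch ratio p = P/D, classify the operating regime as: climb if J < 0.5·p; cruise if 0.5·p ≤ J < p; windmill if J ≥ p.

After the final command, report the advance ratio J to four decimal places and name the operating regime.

set_propeller: D = 1.211 m, P = 1.644 m (p = P/D = 1.357556); state ← (V=0, rpm=0)
set_airspeed(12.57): V ← 12.57 m/s
throttle_to(1022): rpm ← 1022
adjust_airspeed(-13.87): V ← 12.57 -13.87 = -1.3 m/s
adjust_throttle(+1379): rpm ← 1022 +1379 = 2401
adjust_airspeed(+16.51): V ← -1.3 +16.51 = 15.21 m/s
throttle_to(4897): rpm ← 4897
final state: V = 15.21 m/s, rpm = 4897 → n = rpm/60 = 81.616667 rev/s
J = V / (n·D) = 15.21 / (81.616667 × 1.211) = 0.153889
regime bands: climb J<0.6788 | cruise [0.6788, 1.3576) | windmill J≥1.3576
J = 0.1539 → climb

J = 0.1539, regime = climb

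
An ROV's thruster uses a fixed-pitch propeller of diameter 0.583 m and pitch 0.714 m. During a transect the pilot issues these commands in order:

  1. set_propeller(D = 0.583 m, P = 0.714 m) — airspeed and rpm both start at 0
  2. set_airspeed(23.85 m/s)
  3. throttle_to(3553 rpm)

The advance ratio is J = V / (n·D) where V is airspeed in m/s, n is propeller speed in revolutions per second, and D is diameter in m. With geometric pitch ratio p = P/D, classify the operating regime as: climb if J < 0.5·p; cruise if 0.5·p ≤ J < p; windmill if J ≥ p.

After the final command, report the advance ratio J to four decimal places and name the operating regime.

J = 0.6908, regime = cruise

set_propeller: D = 0.583 m, P = 0.714 m (p = P/D = 1.224700); state ← (V=0, rpm=0)
set_airspeed(23.85): V ← 23.85 m/s
throttle_to(3553): rpm ← 3553
final state: V = 23.85 m/s, rpm = 3553 → n = rpm/60 = 59.216667 rev/s
J = V / (n·D) = 23.85 / (59.216667 × 0.583) = 0.690837
regime bands: climb J<0.6123 | cruise [0.6123, 1.2247) | windmill J≥1.2247
J = 0.6908 → cruise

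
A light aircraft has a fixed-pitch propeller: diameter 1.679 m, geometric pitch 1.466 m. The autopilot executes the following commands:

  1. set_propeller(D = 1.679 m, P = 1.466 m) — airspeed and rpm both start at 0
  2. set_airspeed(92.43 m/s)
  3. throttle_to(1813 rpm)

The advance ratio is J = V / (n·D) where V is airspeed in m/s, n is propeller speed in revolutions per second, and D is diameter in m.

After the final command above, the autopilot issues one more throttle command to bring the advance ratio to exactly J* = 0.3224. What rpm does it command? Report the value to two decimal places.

rpm = 10245.15

set_propeller: D = 1.679 m, P = 1.466 m (p = P/D = 0.873139); state ← (V=0, rpm=0)
set_airspeed(92.43): V ← 92.43 m/s
throttle_to(1813): rpm ← 1813
final state: V = 92.43 m/s, rpm = 1813 → n = rpm/60 = 30.216667 rev/s
target J* = 0.3224; solve J* = V/(n·D) for n: n = V/(J*·D) = 92.43/(0.3224 × 1.679) = 170.752560 rev/s
rpm = 60·n = 10245.153605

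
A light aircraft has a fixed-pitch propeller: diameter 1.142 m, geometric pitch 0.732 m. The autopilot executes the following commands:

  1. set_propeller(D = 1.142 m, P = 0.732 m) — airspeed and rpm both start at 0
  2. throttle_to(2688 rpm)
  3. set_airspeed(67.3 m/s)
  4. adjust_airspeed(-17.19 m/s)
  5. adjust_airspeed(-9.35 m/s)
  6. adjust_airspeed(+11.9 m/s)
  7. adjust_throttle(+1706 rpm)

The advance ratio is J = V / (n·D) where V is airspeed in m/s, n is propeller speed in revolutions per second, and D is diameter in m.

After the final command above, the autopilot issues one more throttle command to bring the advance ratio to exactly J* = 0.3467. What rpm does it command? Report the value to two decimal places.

rpm = 7980.17

set_propeller: D = 1.142 m, P = 0.732 m (p = P/D = 0.640981); state ← (V=0, rpm=0)
throttle_to(2688): rpm ← 2688
set_airspeed(67.3): V ← 67.3 m/s
adjust_airspeed(-17.19): V ← 67.3 -17.19 = 50.11 m/s
adjust_airspeed(-9.35): V ← 50.11 -9.35 = 40.76 m/s
adjust_airspeed(+11.9): V ← 40.76 +11.9 = 52.66 m/s
adjust_throttle(+1706): rpm ← 2688 +1706 = 4394
final state: V = 52.66 m/s, rpm = 4394 → n = rpm/60 = 73.233333 rev/s
target J* = 0.3467; solve J* = V/(n·D) for n: n = V/(J*·D) = 52.66/(0.3467 × 1.142) = 133.002838 rev/s
rpm = 60·n = 7980.170302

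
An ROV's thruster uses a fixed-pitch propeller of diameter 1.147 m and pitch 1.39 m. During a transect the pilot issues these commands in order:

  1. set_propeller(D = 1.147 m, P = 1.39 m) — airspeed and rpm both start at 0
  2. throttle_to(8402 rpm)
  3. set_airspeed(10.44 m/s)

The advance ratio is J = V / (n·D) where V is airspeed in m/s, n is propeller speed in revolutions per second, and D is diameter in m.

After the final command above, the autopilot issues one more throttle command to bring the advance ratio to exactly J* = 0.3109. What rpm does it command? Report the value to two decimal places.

rpm = 1756.58

set_propeller: D = 1.147 m, P = 1.39 m (p = P/D = 1.211857); state ← (V=0, rpm=0)
throttle_to(8402): rpm ← 8402
set_airspeed(10.44): V ← 10.44 m/s
final state: V = 10.44 m/s, rpm = 8402 → n = rpm/60 = 140.033333 rev/s
target J* = 0.3109; solve J* = V/(n·D) for n: n = V/(J*·D) = 10.44/(0.3109 × 1.147) = 29.276311 rev/s
rpm = 60·n = 1756.578687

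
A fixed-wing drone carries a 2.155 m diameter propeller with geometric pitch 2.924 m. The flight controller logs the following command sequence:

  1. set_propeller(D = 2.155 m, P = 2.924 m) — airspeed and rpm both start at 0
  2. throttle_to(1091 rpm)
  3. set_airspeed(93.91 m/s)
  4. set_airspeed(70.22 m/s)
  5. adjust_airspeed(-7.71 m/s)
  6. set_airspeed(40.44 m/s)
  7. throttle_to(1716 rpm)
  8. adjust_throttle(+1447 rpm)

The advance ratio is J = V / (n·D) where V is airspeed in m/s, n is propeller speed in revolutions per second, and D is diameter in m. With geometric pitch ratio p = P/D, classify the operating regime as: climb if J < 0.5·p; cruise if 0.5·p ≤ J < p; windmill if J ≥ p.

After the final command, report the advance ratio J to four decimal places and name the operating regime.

J = 0.3560, regime = climb

set_propeller: D = 2.155 m, P = 2.924 m (p = P/D = 1.356845); state ← (V=0, rpm=0)
throttle_to(1091): rpm ← 1091
set_airspeed(93.91): V ← 93.91 m/s
set_airspeed(70.22): V ← 70.22 m/s
adjust_airspeed(-7.71): V ← 70.22 -7.71 = 62.51 m/s
set_airspeed(40.44): V ← 40.44 m/s
throttle_to(1716): rpm ← 1716
adjust_throttle(+1447): rpm ← 1716 +1447 = 3163
final state: V = 40.44 m/s, rpm = 3163 → n = rpm/60 = 52.716667 rev/s
J = V / (n·D) = 40.44 / (52.716667 × 2.155) = 0.355972
regime bands: climb J<0.6784 | cruise [0.6784, 1.3568) | windmill J≥1.3568
J = 0.3560 → climb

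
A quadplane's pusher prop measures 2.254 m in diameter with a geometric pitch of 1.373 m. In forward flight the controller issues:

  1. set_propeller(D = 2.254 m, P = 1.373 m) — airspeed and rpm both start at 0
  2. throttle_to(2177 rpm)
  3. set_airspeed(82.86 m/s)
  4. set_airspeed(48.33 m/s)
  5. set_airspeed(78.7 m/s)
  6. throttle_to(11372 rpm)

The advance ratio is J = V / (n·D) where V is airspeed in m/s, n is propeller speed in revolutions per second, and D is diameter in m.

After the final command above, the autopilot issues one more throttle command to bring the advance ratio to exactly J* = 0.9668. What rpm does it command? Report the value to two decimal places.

rpm = 2166.88

set_propeller: D = 2.254 m, P = 1.373 m (p = P/D = 0.609139); state ← (V=0, rpm=0)
throttle_to(2177): rpm ← 2177
set_airspeed(82.86): V ← 82.86 m/s
set_airspeed(48.33): V ← 48.33 m/s
set_airspeed(78.7): V ← 78.7 m/s
throttle_to(11372): rpm ← 11372
final state: V = 78.7 m/s, rpm = 11372 → n = rpm/60 = 189.533333 rev/s
target J* = 0.9668; solve J* = V/(n·D) for n: n = V/(J*·D) = 78.7/(0.9668 × 2.254) = 36.114714 rev/s
rpm = 60·n = 2166.882835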